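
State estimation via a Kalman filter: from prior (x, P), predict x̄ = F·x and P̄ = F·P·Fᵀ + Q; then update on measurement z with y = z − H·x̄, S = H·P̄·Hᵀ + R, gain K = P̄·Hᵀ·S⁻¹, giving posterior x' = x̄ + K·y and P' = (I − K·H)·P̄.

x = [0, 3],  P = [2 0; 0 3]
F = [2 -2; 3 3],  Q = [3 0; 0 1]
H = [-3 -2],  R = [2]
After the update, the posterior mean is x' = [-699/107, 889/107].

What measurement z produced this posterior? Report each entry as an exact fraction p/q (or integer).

x̄ = F·x = [-6, 9]
P̄ = F·P·Fᵀ + Q = [23 -6; -6 46]
S = H·P̄·Hᵀ + R = [321]
K = P̄·Hᵀ·S⁻¹ = [-19/107; -74/321]
x' − x̄ = [-57/107, -74/107] = K·y
y = (KᵀK)⁻¹·Kᵀ·(x' − x̄) = [3]
z = y + H·x̄ = [3] + [0] = [3]

z = [3]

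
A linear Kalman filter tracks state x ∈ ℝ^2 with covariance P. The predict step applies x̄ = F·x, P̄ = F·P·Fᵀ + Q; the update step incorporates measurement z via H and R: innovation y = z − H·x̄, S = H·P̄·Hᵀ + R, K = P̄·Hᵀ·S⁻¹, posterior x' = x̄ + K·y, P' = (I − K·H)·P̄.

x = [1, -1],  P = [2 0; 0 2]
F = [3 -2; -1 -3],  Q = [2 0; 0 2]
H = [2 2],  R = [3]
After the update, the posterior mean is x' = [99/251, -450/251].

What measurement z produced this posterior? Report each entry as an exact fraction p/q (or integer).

x̄ = F·x = [5, 2]
P̄ = F·P·Fᵀ + Q = [28 6; 6 22]
S = H·P̄·Hᵀ + R = [251]
K = P̄·Hᵀ·S⁻¹ = [68/251; 56/251]
x' − x̄ = [-1156/251, -952/251] = K·y
y = (KᵀK)⁻¹·Kᵀ·(x' − x̄) = [-17]
z = y + H·x̄ = [-17] + [14] = [-3]

z = [-3]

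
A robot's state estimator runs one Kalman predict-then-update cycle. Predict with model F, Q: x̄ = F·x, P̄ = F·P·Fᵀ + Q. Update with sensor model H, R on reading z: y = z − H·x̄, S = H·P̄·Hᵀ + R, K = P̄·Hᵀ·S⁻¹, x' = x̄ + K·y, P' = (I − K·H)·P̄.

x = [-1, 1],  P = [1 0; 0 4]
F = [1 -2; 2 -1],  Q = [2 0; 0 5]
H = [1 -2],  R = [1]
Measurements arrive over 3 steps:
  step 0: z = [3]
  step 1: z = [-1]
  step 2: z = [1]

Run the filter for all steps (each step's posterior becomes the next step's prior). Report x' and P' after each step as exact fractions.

step 0: x' = [-3, -3], P' = [607/32 19/2; 19/2 5]
step 1: x' = [17927/6199, 11903/6199], P' = [18263/6199 9098/6199; 9098/6199 6074/6199]
step 2: x' = [-43271/76736, -26253/38368], P' = [895249/306944 220763/153472; 220763/153472 73225/76736]

step 0: x̄ = F·x = [-3, -3]
step 0: P̄ = F·P·Fᵀ + Q = [19 10; 10 13]
step 0: y = z − H·x̄ = [0]
step 0: S = H·P̄·Hᵀ + R = [32]
step 0: K = P̄·Hᵀ·S⁻¹ = [-1/32; -1/2]
step 0: x' = x̄ + K·y = [-3, -3]
step 0: P' = (I − K·H)·P̄ = [607/32 19/2; 19/2 5]
step 1: x̄ = F·x = [3, -3]
step 1: P̄ = F·P·Fᵀ + Q = [95/32 7/16; 7/16 383/8]
step 1: y = z − H·x̄ = [-10]
step 1: S = H·P̄·Hᵀ + R = [6199/32]
step 1: K = P̄·Hᵀ·S⁻¹ = [67/6199; -3050/6199]
step 1: x' = x̄ + K·y = [17927/6199, 11903/6199]
step 1: P' = (I − K·H)·P̄ = [18263/6199 9098/6199; 9098/6199 6074/6199]
step 2: x̄ = F·x = [-5879/6199, 23951/6199]
step 2: P̄ = F·P·Fᵀ + Q = [18565/6199 3184/6199; 3184/6199 73729/6199]
step 2: y = z − H·x̄ = [59980/6199]
step 2: S = H·P̄·Hᵀ + R = [306944/6199]
step 2: K = P̄·Hᵀ·S⁻¹ = [12197/306944; -72137/153472]
step 2: x' = x̄ + K·y = [-43271/76736, -26253/38368]
step 2: P' = (I − K·H)·P̄ = [895249/306944 220763/153472; 220763/153472 73225/76736]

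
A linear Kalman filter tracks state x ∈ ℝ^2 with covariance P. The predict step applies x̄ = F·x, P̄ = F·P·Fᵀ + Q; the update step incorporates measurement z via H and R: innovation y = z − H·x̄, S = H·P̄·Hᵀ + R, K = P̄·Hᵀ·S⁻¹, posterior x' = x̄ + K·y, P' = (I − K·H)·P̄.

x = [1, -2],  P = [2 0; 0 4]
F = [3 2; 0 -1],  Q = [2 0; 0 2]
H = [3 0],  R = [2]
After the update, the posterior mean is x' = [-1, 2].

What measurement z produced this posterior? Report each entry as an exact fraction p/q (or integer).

x̄ = F·x = [-1, 2]
P̄ = F·P·Fᵀ + Q = [36 -8; -8 6]
S = H·P̄·Hᵀ + R = [326]
K = P̄·Hᵀ·S⁻¹ = [54/163; -12/163]
x' − x̄ = [0, 0] = K·y
y = (KᵀK)⁻¹·Kᵀ·(x' − x̄) = [0]
z = y + H·x̄ = [0] + [-3] = [-3]

z = [-3]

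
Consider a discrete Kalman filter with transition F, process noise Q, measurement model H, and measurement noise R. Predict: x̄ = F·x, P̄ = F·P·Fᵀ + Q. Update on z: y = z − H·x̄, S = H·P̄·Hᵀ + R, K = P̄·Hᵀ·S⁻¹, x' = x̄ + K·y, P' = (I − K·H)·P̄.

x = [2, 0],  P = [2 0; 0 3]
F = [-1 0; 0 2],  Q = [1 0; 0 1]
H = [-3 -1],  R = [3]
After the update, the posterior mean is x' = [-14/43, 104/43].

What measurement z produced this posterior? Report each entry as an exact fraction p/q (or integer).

z = [-2]

x̄ = F·x = [-2, 0]
P̄ = F·P·Fᵀ + Q = [3 0; 0 13]
S = H·P̄·Hᵀ + R = [43]
K = P̄·Hᵀ·S⁻¹ = [-9/43; -13/43]
x' − x̄ = [72/43, 104/43] = K·y
y = (KᵀK)⁻¹·Kᵀ·(x' − x̄) = [-8]
z = y + H·x̄ = [-8] + [6] = [-2]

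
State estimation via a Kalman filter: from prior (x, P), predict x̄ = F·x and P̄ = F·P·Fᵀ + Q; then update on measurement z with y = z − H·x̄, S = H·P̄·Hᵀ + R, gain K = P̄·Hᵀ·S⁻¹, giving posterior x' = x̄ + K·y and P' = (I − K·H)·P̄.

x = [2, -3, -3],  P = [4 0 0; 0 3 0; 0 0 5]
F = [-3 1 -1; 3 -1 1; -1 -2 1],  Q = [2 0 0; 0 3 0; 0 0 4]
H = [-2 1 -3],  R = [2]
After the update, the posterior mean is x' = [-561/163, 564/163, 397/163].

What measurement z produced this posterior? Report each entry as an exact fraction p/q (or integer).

z = [3]

x̄ = F·x = [-6, 6, 1]
P̄ = F·P·Fᵀ + Q = [46 -44 1; -44 47 -1; 1 -1 25]
S = H·P̄·Hᵀ + R = [652]
K = P̄·Hᵀ·S⁻¹ = [-139/652; 69/326; -39/326]
x' − x̄ = [417/163, -414/163, 234/163] = K·y
y = (KᵀK)⁻¹·Kᵀ·(x' − x̄) = [-12]
z = y + H·x̄ = [-12] + [15] = [3]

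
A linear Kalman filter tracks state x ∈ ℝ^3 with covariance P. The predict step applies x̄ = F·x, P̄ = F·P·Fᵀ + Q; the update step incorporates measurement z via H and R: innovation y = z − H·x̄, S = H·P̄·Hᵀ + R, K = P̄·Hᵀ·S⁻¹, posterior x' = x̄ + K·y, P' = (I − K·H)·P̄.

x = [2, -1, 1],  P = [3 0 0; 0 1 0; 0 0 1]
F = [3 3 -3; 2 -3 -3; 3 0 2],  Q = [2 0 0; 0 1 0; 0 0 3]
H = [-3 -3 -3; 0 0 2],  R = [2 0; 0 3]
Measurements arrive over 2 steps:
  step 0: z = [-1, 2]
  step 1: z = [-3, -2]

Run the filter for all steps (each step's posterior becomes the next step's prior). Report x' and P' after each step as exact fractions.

step 0: x' = [-172935/53194, 255053/106388, 125771/106388], P' = [264748/26597 -506115/53194 -17055/53194; -506115/53194 1063697/106388 -40941/106388; -17055/53194 -40941/106388 75453/106388]
step 1: x' = [196593291/94904534, -84711267/189809068, -127113337/189809068], P' = [1362261977/189809068 -2286113367/379618136 -393216813/379618136; -2286113367/379618136 4384332137/759236272 261575347/759236272; -393216813/379618136 261575347/759236272 529024097/759236272]

step 0: x̄ = F·x = [0, 4, 8]
step 0: P̄ = F·P·Fᵀ + Q = [47 18 21; 18 31 12; 21 12 34]
step 0: y = z − H·x̄ = [35, -14]
step 0: S = H·P̄·Hᵀ + R = [1928 -402; -402 139]
step 0: K = P̄·Hᵀ·S⁻¹ = [-9489/53194 -5685/26597; -15789/106388 -13647/53194; -603/106388 25151/53194]
step 0: x' = x̄ + K·y = [-172935/53194, 255053/106388, 125771/106388]
step 0: P' = (I − K·H)·P̄ = [264748/26597 -506115/53194 -17055/53194; -506115/53194 1063697/106388 -40941/106388; -17055/53194 -40941/106388 75453/106388]
step 1: x̄ = F·x = [-162441/26597, -458553/26597, -196517/26597]
step 1: P̄ = F·P·Fᵀ + Q = [781708/26597 252024/26597 -43794/26597; 252024/26597 6603462/26597 3856875/26597; -43794/26597 3856875/26597 2435646/26597]
step 1: y = z − H·x̄ = [-2532324/26597, 339840/26597]
step 1: S = H·P̄·Hᵀ + R = [161612428/26597 -37492362/26597; -37492362/26597 9822375/26597]
step 1: K = P̄·Hᵀ·S⁻¹ = [-67790661/379618136 -131072271/189809068; -110521125/759236272 261575347/1138854408; -6248727/759236272 529024097/1138854408]
step 1: x' = x̄ + K·y = [196593291/94904534, -84711267/189809068, -127113337/189809068]
step 1: P' = (I − K·H)·P̄ = [1362261977/189809068 -2286113367/379618136 -393216813/379618136; -2286113367/379618136 4384332137/759236272 261575347/759236272; -393216813/379618136 261575347/759236272 529024097/759236272]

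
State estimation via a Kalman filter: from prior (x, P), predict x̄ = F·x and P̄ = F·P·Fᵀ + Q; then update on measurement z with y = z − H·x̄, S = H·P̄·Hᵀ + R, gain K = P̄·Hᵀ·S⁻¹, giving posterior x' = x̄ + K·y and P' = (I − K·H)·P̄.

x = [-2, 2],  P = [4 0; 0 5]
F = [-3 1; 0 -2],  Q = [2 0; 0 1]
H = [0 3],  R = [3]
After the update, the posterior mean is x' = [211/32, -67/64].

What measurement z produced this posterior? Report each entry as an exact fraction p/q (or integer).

x̄ = F·x = [8, -4]
P̄ = F·P·Fᵀ + Q = [43 -10; -10 21]
S = H·P̄·Hᵀ + R = [192]
K = P̄·Hᵀ·S⁻¹ = [-5/32; 21/64]
x' − x̄ = [-45/32, 189/64] = K·y
y = (KᵀK)⁻¹·Kᵀ·(x' − x̄) = [9]
z = y + H·x̄ = [9] + [-12] = [-3]

z = [-3]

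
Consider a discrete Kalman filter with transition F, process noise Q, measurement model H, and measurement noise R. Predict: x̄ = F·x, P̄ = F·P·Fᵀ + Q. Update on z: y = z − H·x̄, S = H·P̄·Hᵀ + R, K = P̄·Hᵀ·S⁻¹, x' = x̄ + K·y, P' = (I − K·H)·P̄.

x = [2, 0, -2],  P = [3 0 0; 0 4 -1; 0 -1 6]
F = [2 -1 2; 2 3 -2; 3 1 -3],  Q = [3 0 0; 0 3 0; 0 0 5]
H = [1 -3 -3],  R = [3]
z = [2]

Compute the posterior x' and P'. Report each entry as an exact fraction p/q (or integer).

x' = [1984/491, -4992/3437, 1056/491]
P' = [15909/491 1056/491 4215/491; 1056/491 24443/3437 -3065/491; 4215/491 -3065/491 4548/491]

x̄ = F·x = [0, 8, 12]
P̄ = F·P·Fᵀ + Q = [47 -32 -27; -32 87 77; -27 77 96]
y = z − H·x̄ = [62]
S = H·P̄·Hᵀ + R = [3437]
K = P̄·Hᵀ·S⁻¹ = [32/491; -524/3437; -78/491]
x' = x̄ + K·y = [1984/491, -4992/3437, 1056/491]
P' = (I − K·H)·P̄ = [15909/491 1056/491 4215/491; 1056/491 24443/3437 -3065/491; 4215/491 -3065/491 4548/491]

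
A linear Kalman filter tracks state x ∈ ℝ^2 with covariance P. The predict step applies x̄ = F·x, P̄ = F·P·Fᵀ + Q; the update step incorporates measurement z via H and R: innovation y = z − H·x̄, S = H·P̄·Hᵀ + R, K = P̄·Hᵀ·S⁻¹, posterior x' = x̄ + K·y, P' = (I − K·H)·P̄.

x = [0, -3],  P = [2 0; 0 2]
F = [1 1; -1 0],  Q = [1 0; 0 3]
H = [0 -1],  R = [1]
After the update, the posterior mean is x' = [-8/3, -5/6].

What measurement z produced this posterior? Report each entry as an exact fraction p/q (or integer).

z = [1]

x̄ = F·x = [-3, 0]
P̄ = F·P·Fᵀ + Q = [5 -2; -2 5]
S = H·P̄·Hᵀ + R = [6]
K = P̄·Hᵀ·S⁻¹ = [1/3; -5/6]
x' − x̄ = [1/3, -5/6] = K·y
y = (KᵀK)⁻¹·Kᵀ·(x' − x̄) = [1]
z = y + H·x̄ = [1] + [0] = [1]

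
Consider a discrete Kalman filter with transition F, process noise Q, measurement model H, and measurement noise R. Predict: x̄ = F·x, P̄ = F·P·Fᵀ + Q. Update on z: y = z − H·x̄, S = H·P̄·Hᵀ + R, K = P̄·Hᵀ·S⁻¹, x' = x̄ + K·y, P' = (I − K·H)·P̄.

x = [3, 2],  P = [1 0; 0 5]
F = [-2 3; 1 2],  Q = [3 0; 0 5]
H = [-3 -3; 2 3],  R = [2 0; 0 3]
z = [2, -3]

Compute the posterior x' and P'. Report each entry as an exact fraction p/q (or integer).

x' = [-5118/2573, 5065/5146]
P' = [6468/2573 -5496/2573; -5496/2573 5009/2573]

x̄ = F·x = [0, 7]
P̄ = F·P·Fᵀ + Q = [52 28; 28 26]
y = z − H·x̄ = [23, -24]
S = H·P̄·Hᵀ + R = [1208 -966; -966 781]
K = P̄·Hᵀ·S⁻¹ = [-1458/2573 -1184/2573; 1461/5146 1345/2573]
x' = x̄ + K·y = [-5118/2573, 5065/5146]
P' = (I − K·H)·P̄ = [6468/2573 -5496/2573; -5496/2573 5009/2573]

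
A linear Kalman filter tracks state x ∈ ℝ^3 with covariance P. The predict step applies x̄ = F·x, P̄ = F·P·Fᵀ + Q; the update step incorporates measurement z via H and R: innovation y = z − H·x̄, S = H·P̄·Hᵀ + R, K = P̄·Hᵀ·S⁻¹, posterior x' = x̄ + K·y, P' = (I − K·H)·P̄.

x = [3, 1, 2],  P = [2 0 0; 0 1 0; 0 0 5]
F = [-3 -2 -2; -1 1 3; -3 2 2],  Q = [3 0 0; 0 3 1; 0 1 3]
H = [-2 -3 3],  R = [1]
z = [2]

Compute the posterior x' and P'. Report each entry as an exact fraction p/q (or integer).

x̄ = F·x = [-15, 4, -3]
P̄ = F·P·Fᵀ + Q = [45 -26 -6; -26 51 39; -6 39 45]
y = z − H·x̄ = [-7]
S = H·P̄·Hᵀ + R = [103]
K = P̄·Hᵀ·S⁻¹ = [-30/103; 16/103; 30/103]
x' = x̄ + K·y = [-1335/103, 300/103, -519/103]
P' = (I − K·H)·P̄ = [3735/103 -2198/103 282/103; -2198/103 4997/103 3537/103; 282/103 3537/103 3735/103]

x' = [-1335/103, 300/103, -519/103]
P' = [3735/103 -2198/103 282/103; -2198/103 4997/103 3537/103; 282/103 3537/103 3735/103]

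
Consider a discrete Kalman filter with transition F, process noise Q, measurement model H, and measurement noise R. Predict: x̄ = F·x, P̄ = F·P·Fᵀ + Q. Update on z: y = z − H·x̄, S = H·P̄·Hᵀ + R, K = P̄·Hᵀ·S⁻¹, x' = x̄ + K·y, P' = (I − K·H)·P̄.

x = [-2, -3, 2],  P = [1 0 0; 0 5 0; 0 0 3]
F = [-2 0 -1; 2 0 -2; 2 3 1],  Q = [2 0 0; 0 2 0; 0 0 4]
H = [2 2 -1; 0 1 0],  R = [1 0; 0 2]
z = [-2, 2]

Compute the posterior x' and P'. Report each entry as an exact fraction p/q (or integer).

x̄ = F·x = [2, -8, -11]
P̄ = F·P·Fᵀ + Q = [9 2 -7; 2 18 -2; -7 -2 56]
y = z − H·x̄ = [-1, 10]
S = H·P̄·Hᵀ + R = [217 42; 42 20]
K = P̄·Hᵀ·S⁻¹ = [31/161 -7/23; 3/92 153/184; -349/644 191/184]
x' = x̄ + K·y = [-199/161, 13/46, -25/322]
P' = (I − K·H)·P̄ = [648/161 -14/23 1069/161; -14/23 153/92 191/92; 1069/161 191/92 11575/644]

x' = [-199/161, 13/46, -25/322]
P' = [648/161 -14/23 1069/161; -14/23 153/92 191/92; 1069/161 191/92 11575/644]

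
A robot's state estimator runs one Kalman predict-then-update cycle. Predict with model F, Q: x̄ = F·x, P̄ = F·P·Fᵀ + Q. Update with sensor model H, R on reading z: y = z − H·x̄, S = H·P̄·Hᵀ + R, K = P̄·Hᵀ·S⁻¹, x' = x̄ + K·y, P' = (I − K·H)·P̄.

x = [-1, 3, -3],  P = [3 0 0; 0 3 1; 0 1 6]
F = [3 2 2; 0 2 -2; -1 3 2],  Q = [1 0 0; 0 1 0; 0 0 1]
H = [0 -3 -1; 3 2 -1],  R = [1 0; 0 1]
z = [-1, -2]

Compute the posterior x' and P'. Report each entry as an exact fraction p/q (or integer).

x' = [-201729/111326, 50846/55663, -88750/55663]
P' = [2038049/111326 -609026/55663 1818563/55663; -609026/55663 368426/55663 -1089069/55663; 1818563/55663 -1089069/55663 3274012/55663]

x̄ = F·x = [-3, 12, 4]
P̄ = F·P·Fᵀ + Q = [72 -12 43; -12 29 -8; 43 -8 67]
y = z − H·x̄ = [39, -13]
S = H·P̄·Hᵀ + R = [281 -136; -136 462]
K = P̄·Hᵀ·S⁻¹ = [8515/55663 40917/111326; -16209/55663 -1157/55663; -6805/55663 3539/55663]
x' = x̄ + K·y = [-201729/111326, 50846/55663, -88750/55663]
P' = (I − K·H)·P̄ = [2038049/111326 -609026/55663 1818563/55663; -609026/55663 368426/55663 -1089069/55663; 1818563/55663 -1089069/55663 3274012/55663]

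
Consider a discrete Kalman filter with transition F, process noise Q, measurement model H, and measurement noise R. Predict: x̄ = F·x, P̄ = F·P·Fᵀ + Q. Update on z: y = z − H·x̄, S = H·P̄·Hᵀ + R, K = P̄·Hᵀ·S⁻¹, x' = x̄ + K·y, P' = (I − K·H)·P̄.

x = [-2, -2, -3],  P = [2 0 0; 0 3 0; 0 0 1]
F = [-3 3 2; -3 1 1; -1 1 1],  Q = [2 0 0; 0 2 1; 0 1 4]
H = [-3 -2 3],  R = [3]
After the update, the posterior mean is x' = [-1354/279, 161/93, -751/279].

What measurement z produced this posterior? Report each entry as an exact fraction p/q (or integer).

z = [3]

x̄ = F·x = [-6, 1, -3]
P̄ = F·P·Fᵀ + Q = [51 29 17; 29 24 11; 17 11 10]
S = H·P̄·Hᵀ + R = [558]
K = P̄·Hᵀ·S⁻¹ = [-80/279; -17/93; -43/558]
x' − x̄ = [320/279, 68/93, 86/279] = K·y
y = (KᵀK)⁻¹·Kᵀ·(x' − x̄) = [-4]
z = y + H·x̄ = [-4] + [7] = [3]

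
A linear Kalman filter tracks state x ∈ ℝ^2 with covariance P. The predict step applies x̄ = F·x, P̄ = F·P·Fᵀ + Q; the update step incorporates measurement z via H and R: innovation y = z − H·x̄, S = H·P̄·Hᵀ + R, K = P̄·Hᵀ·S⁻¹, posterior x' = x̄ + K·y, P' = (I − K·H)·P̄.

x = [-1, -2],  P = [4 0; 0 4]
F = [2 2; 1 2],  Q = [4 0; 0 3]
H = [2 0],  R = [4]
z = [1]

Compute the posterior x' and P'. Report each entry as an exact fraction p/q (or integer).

x̄ = F·x = [-6, -5]
P̄ = F·P·Fᵀ + Q = [36 24; 24 23]
y = z − H·x̄ = [13]
S = H·P̄·Hᵀ + R = [148]
K = P̄·Hᵀ·S⁻¹ = [18/37; 12/37]
x' = x̄ + K·y = [12/37, -29/37]
P' = (I − K·H)·P̄ = [36/37 24/37; 24/37 275/37]

x' = [12/37, -29/37]
P' = [36/37 24/37; 24/37 275/37]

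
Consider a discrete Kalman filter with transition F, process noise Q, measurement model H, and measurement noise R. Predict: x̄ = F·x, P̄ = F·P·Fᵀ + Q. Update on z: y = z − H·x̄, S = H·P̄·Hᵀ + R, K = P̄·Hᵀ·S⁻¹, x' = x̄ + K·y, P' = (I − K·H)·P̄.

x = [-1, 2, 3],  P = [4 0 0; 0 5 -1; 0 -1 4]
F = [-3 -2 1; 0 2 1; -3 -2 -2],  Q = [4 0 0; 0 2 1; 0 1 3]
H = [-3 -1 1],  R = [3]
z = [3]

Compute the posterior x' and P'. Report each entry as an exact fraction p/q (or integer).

x̄ = F·x = [2, 7, -7]
P̄ = F·P·Fᵀ + Q = [68 -16 46; -16 22 -21; 46 -21 67]
y = z − H·x̄ = [23]
S = H·P̄·Hᵀ + R = [374]
K = P̄·Hᵀ·S⁻¹ = [-71/187; 5/374; -25/187]
x' = x̄ + K·y = [-1259/187, 2733/374, -1884/187]
P' = (I − K·H)·P̄ = [2634/187 -2637/187 5052/187; -2637/187 8203/374 -3802/187; 5052/187 -3802/187 11279/187]

x' = [-1259/187, 2733/374, -1884/187]
P' = [2634/187 -2637/187 5052/187; -2637/187 8203/374 -3802/187; 5052/187 -3802/187 11279/187]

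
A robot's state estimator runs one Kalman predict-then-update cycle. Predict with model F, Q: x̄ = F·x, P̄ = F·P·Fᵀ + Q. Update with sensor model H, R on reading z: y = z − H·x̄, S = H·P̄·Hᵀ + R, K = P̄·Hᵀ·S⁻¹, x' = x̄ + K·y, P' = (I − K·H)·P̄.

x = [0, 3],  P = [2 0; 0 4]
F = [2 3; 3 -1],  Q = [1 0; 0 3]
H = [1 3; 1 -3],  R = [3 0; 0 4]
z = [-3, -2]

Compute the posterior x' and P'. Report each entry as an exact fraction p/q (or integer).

x' = [-14562/7067, -1476/7067]
P' = [23805/14134 -1125/14134; -1125/14134 2725/14134]

x̄ = F·x = [9, -3]
P̄ = F·P·Fᵀ + Q = [45 0; 0 25]
y = z − H·x̄ = [-3, -20]
S = H·P̄·Hᵀ + R = [273 -180; -180 274]
K = P̄·Hᵀ·S⁻¹ = [3405/7067 6795/14134; 1175/7067 -2325/14134]
x' = x̄ + K·y = [-14562/7067, -1476/7067]
P' = (I − K·H)·P̄ = [23805/14134 -1125/14134; -1125/14134 2725/14134]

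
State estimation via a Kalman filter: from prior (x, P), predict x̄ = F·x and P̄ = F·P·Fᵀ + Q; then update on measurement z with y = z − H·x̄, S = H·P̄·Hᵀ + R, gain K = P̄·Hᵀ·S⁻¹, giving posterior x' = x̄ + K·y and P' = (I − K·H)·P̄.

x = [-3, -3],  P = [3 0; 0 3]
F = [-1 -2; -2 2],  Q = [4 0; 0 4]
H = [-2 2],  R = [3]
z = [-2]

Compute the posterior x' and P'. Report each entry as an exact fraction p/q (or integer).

x' = [1351/239, 1088/239]
P' = [2041/239 1966/239; 1966/239 2068/239]

x̄ = F·x = [9, 0]
P̄ = F·P·Fᵀ + Q = [19 -6; -6 28]
y = z − H·x̄ = [16]
S = H·P̄·Hᵀ + R = [239]
K = P̄·Hᵀ·S⁻¹ = [-50/239; 68/239]
x' = x̄ + K·y = [1351/239, 1088/239]
P' = (I − K·H)·P̄ = [2041/239 1966/239; 1966/239 2068/239]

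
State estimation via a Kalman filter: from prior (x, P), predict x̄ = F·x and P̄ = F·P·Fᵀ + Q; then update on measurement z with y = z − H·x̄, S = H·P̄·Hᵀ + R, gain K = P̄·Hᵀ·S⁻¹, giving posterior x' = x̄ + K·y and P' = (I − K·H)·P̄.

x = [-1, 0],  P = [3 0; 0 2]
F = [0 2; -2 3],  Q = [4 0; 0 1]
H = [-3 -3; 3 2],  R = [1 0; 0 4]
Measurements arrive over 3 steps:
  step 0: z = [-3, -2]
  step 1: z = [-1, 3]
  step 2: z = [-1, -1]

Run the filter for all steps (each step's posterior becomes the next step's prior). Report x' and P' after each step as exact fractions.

step 0: x' = [-2358/1211, 3427/1211], P' = [2292/1211 -2382/1211; -2382/1211 2596/1211]
step 1: x' = [1512754/1915495, -1348551/3830990], P' = [2648628/1915495 -2739966/1915495; -2739966/1915495 3024902/1915495]
step 2: x' = [-446845914/2251893137, 998302184/2251893137], P' = [3087440748/2251893137 -3191953842/2251893137; -3191953842/2251893137 3523752772/2251893137]

step 0: x̄ = F·x = [0, 2]
step 0: P̄ = F·P·Fᵀ + Q = [12 12; 12 31]
step 0: y = z − H·x̄ = [3, -6]
step 0: S = H·P̄·Hᵀ + R = [604 -474; -474 380]
step 0: K = P̄·Hᵀ·S⁻¹ = [270/1211 528/1211; -642/1211 -977/2422]
step 0: x' = x̄ + K·y = [-2358/1211, 3427/1211]
step 0: P' = (I − K·H)·P̄ = [2292/1211 -2382/1211; -2382/1211 2596/1211]
step 1: x̄ = F·x = [6854/1211, 14997/1211]
step 1: P̄ = F·P·Fᵀ + Q = [15228/1211 25104/1211; 25104/1211 62327/1211]
step 1: y = z − H·x̄ = [64342/1211, -46923/1211]
step 1: S = H·P̄·Hᵀ + R = [1151078/1211 -887574/1211; -887574/1211 692452/1211]
step 1: K = P̄·Hᵀ·S⁻¹ = [274014/1915495 616488/1915495; -854808/1915495 -1085047/3830990]
step 1: x' = x̄ + K·y = [1512754/1915495, -1348551/3830990]
step 1: P' = (I − K·H)·P̄ = [2648628/1915495 -2739966/1915495; -2739966/1915495 3024902/1915495]
step 2: x̄ = F·x = [-1348551/1915495, -10096669/3830990]
step 2: P̄ = F·P·Fᵀ + Q = [19761588/1915495 29109276/1915495; 29109276/1915495 72613717/1915495]
step 2: y = z − H·x̄ = [-42212303/3830990, 12226827/1915495]
step 2: S = H·P̄·Hᵀ + R = [1357260208/1915495 -1050175734/1915495; -1050175734/1915495 825282452/1915495]
step 2: K = P̄·Hᵀ·S⁻¹ = [313539282/2251893137 719603640/2251893137; -995396790/2251893137 -1264177991/4503786274]
step 2: x' = x̄ + K·y = [-446845914/2251893137, 998302184/2251893137]
step 2: P' = (I − K·H)·P̄ = [3087440748/2251893137 -3191953842/2251893137; -3191953842/2251893137 3523752772/2251893137]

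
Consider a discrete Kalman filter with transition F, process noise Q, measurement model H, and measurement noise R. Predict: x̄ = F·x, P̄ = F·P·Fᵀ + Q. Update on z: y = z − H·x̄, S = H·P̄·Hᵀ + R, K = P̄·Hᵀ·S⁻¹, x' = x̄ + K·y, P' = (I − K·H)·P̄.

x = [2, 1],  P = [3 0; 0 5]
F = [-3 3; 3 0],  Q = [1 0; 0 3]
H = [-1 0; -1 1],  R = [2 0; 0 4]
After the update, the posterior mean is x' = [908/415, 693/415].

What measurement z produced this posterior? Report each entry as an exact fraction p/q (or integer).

z = [-2, -1]

x̄ = F·x = [-3, 6]
P̄ = F·P·Fᵀ + Q = [73 -27; -27 30]
S = H·P̄·Hᵀ + R = [75 100; 100 161]
K = P̄·Hᵀ·S⁻¹ = [-1753/2075 -8/83; -1353/2075 63/83]
x' − x̄ = [2153/415, -1797/415] = K·y
y = (KᵀK)⁻¹·Kᵀ·(x' − x̄) = [-5, -10]
z = y + H·x̄ = [-5, -10] + [3, 9] = [-2, -1]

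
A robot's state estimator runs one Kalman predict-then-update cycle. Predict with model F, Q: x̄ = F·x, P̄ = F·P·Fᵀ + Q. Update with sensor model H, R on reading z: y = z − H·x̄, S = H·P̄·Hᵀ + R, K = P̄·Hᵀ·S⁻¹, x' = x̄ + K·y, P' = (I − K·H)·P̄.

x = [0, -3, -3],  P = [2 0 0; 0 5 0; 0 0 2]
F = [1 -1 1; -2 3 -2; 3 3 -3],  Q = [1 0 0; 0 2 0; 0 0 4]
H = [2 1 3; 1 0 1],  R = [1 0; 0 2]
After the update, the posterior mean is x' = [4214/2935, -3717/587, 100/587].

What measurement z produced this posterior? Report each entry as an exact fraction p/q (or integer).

z = [-3, 2]

x̄ = F·x = [0, -3, 0]
P̄ = F·P·Fᵀ + Q = [10 -23 -15; -23 63 45; -15 45 85]
S = H·P̄·Hᵀ + R = [867 222; 222 67]
K = P̄·Hᵀ·S⁻¹ = [-702/2935 2107/2935; 1060/1761 -978/587; 170/587 50/587]
x' − x̄ = [4214/2935, -1956/587, 100/587] = K·y
y = (KᵀK)⁻¹·Kᵀ·(x' − x̄) = [0, 2]
z = y + H·x̄ = [0, 2] + [-3, 0] = [-3, 2]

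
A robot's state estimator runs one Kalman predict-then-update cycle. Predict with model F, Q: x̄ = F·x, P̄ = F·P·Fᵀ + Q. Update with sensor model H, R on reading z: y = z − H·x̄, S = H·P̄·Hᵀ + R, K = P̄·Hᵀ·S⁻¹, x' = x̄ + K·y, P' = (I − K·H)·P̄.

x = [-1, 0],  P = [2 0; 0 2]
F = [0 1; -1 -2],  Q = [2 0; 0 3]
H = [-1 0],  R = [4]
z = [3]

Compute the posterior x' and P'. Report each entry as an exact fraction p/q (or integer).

x' = [-3/2, 5/2]
P' = [2 -2; -2 11]

x̄ = F·x = [0, 1]
P̄ = F·P·Fᵀ + Q = [4 -4; -4 13]
y = z − H·x̄ = [3]
S = H·P̄·Hᵀ + R = [8]
K = P̄·Hᵀ·S⁻¹ = [-1/2; 1/2]
x' = x̄ + K·y = [-3/2, 5/2]
P' = (I − K·H)·P̄ = [2 -2; -2 11]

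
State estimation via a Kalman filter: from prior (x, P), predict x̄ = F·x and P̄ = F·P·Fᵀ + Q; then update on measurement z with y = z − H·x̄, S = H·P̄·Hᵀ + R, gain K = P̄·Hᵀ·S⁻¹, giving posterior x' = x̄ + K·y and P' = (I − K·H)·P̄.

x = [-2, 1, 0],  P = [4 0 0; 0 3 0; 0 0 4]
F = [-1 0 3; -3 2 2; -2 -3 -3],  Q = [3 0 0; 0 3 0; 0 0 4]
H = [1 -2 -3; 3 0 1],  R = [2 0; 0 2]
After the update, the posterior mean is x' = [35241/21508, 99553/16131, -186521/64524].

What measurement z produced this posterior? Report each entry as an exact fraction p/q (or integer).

x̄ = F·x = [2, 8, 1]
P̄ = F·P·Fᵀ + Q = [43 36 -28; 36 67 -18; -28 -18 83]
S = H·P̄·Hᵀ + R = [868 -76; -76 304]
K = P̄·Hᵀ·S⁻¹ = [107/1132 3827/10754; -43/1698 9347/32262; -965/3396 -1199/16131]
x' − x̄ = [-7775/21508, -29495/16131, -251045/64524] = K·y
y = (KᵀK)⁻¹·Kᵀ·(x' − x̄) = [15, -5]
z = y + H·x̄ = [15, -5] + [-17, 7] = [-2, 2]

z = [-2, 2]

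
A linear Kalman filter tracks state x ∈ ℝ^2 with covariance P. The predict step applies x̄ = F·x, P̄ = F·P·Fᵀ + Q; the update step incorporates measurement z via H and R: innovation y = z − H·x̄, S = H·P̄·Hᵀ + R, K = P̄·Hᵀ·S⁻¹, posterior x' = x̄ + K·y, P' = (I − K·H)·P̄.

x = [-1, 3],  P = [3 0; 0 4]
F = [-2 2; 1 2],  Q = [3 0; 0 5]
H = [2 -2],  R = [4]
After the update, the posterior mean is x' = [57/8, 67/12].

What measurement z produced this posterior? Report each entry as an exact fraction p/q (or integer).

z = [3]

x̄ = F·x = [8, 5]
P̄ = F·P·Fᵀ + Q = [31 10; 10 24]
S = H·P̄·Hᵀ + R = [144]
K = P̄·Hᵀ·S⁻¹ = [7/24; -7/36]
x' − x̄ = [-7/8, 7/12] = K·y
y = (KᵀK)⁻¹·Kᵀ·(x' − x̄) = [-3]
z = y + H·x̄ = [-3] + [6] = [3]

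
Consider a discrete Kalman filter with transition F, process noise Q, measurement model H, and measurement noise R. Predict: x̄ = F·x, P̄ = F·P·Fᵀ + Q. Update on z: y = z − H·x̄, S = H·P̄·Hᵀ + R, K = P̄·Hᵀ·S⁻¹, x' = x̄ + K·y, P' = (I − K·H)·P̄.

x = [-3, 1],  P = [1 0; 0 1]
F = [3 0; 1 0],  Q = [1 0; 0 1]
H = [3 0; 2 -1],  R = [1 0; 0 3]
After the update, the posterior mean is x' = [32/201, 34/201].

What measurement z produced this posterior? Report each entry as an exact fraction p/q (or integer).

z = [1, -1]

x̄ = F·x = [-9, -3]
P̄ = F·P·Fᵀ + Q = [10 3; 3 2]
S = H·P̄·Hᵀ + R = [91 51; 51 33]
K = P̄·Hᵀ·S⁻¹ = [41/134 17/402; 31/134 -95/402]
x' − x̄ = [1841/201, 637/201] = K·y
y = (KᵀK)⁻¹·Kᵀ·(x' − x̄) = [28, 14]
z = y + H·x̄ = [28, 14] + [-27, -15] = [1, -1]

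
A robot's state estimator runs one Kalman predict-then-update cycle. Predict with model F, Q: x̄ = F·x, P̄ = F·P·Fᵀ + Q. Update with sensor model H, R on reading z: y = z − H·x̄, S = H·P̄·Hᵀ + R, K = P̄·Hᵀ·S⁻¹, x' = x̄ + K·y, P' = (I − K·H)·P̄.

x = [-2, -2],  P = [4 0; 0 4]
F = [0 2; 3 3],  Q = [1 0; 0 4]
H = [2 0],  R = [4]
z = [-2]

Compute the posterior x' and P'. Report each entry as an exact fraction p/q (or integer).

x̄ = F·x = [-4, -12]
P̄ = F·P·Fᵀ + Q = [17 24; 24 76]
y = z − H·x̄ = [6]
S = H·P̄·Hᵀ + R = [72]
K = P̄·Hᵀ·S⁻¹ = [17/36; 2/3]
x' = x̄ + K·y = [-7/6, -8]
P' = (I − K·H)·P̄ = [17/18 4/3; 4/3 44]

x' = [-7/6, -8]
P' = [17/18 4/3; 4/3 44]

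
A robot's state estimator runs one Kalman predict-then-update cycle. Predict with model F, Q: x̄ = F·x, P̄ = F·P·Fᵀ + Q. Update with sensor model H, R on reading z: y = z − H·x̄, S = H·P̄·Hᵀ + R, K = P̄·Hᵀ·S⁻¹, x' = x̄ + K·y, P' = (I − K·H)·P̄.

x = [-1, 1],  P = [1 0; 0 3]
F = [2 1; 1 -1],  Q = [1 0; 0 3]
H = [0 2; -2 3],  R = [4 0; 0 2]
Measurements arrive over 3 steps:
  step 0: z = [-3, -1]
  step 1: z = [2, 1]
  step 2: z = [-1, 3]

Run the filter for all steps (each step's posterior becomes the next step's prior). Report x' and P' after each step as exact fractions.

step 0: x̄ = F·x = [-1, -2]
step 0: P̄ = F·P·Fᵀ + Q = [8 -1; -1 7]
step 0: y = z − H·x̄ = [1, 3]
step 0: S = H·P̄·Hᵀ + R = [32 46; 46 109]
step 0: K = P̄·Hᵀ·S⁻¹ = [164/343 -129/343; 117/343 23/343]
step 0: x' = x̄ + K·y = [-566/343, -500/343]
step 0: P' = (I − K·H)·P̄ = [621/343 328/343; 328/343 234/343]
step 1: x̄ = F·x = [-1632/343, -66/343]
step 1: P̄ = F·P·Fᵀ + Q = [4373/343 680/343; 680/343 1228/343]
step 1: y = z − H·x̄ = [818/343, -389/49]
step 1: S = H·P̄·Hᵀ + R = [6284/343 664/49; 664/49 430/7]
step 1: K = P̄·Hᵀ·S⁻¹ = [21802/40379 -17661/40379; 14922/40379 1162/40379]
step 1: x' = x̄ + K·y = [77/40379, 18592/40379]
step 1: P' = (I − K·H)·P̄ = [83067/40379 43604/40379; 43604/40379 29844/40379]
step 2: x̄ = F·x = [18746/40379, -18515/40379]
step 2: P̄ = F·P·Fᵀ + Q = [576907/40379 92686/40379; 92686/40379 146840/40379]
step 2: y = z − H·x̄ = [-3349/40379, 214174/40379]
step 2: S = H·P̄·Hᵀ + R = [748876/40379 510296/40379; 510296/40379 2597714/40379]
step 2: K = P̄·Hᵀ·S⁻¹ = [2874137/5216089 -2323074/5216089; 1958616/5216089 127574/5216089]
step 2: x' = x̄ + K·y = [-10138605/5216089, -1877517/5216089]
step 2: P' = (I − K·H)·P̄ = [10945485/5216089 5748274/5216089; 5748274/5216089 3917232/5216089]

step 0: x' = [-566/343, -500/343], P' = [621/343 328/343; 328/343 234/343]
step 1: x' = [77/40379, 18592/40379], P' = [83067/40379 43604/40379; 43604/40379 29844/40379]
step 2: x' = [-10138605/5216089, -1877517/5216089], P' = [10945485/5216089 5748274/5216089; 5748274/5216089 3917232/5216089]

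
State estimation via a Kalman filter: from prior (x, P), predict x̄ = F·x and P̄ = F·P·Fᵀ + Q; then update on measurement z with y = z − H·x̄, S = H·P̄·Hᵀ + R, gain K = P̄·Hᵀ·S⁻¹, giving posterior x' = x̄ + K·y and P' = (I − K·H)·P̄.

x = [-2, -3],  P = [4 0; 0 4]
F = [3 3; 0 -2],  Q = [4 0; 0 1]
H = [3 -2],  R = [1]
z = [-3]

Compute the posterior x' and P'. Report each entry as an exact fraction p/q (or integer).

x̄ = F·x = [-15, 6]
P̄ = F·P·Fᵀ + Q = [76 -24; -24 17]
y = z − H·x̄ = [54]
S = H·P̄·Hᵀ + R = [1041]
K = P̄·Hᵀ·S⁻¹ = [92/347; -106/1041]
x' = x̄ + K·y = [-237/347, 174/347]
P' = (I − K·H)·P̄ = [980/347 1424/347; 1424/347 6461/1041]

x' = [-237/347, 174/347]
P' = [980/347 1424/347; 1424/347 6461/1041]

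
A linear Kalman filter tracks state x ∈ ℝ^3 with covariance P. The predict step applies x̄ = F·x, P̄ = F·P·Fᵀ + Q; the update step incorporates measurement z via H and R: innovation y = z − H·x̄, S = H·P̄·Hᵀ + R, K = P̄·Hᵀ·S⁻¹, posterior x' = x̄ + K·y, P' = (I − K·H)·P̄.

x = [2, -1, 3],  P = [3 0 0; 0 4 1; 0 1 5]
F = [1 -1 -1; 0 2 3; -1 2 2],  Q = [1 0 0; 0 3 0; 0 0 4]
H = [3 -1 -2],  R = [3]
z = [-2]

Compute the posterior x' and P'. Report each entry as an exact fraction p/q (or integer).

x̄ = F·x = [0, 7, 2]
P̄ = F·P·Fᵀ + Q = [15 -28 -25; -28 76 56; -25 56 51]
y = z − H·x̄ = [9]
S = H·P̄·Hᵀ + R = [1110]
K = P̄·Hᵀ·S⁻¹ = [41/370; -136/555; -233/1110]
x' = x̄ + K·y = [369/370, 887/185, 41/370]
P' = (I − K·H)·P̄ = [507/370 396/185 303/370; 396/185 5188/555 -608/555; 303/370 -608/555 2321/1110]

x' = [369/370, 887/185, 41/370]
P' = [507/370 396/185 303/370; 396/185 5188/555 -608/555; 303/370 -608/555 2321/1110]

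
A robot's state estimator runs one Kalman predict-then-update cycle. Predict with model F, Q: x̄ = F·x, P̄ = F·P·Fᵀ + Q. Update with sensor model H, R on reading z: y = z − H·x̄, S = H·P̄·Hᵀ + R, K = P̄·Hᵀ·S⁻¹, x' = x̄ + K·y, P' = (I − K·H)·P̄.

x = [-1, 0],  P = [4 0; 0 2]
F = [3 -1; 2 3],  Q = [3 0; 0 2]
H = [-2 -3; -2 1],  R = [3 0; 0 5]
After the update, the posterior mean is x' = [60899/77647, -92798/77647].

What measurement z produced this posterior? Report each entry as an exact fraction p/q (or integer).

x̄ = F·x = [-3, -2]
P̄ = F·P·Fᵀ + Q = [41 18; 18 36]
S = H·P̄·Hᵀ + R = [707 128; 128 133]
K = P̄·Hᵀ·S⁻¹ = [-9896/77647 -27840/77647; -19152/77647 18432/77647]
x' − x̄ = [293840/77647, 62496/77647] = K·y
y = (KᵀK)⁻¹·Kᵀ·(x' − x̄) = [-10, -7]
z = y + H·x̄ = [-10, -7] + [12, 4] = [2, -3]

z = [2, -3]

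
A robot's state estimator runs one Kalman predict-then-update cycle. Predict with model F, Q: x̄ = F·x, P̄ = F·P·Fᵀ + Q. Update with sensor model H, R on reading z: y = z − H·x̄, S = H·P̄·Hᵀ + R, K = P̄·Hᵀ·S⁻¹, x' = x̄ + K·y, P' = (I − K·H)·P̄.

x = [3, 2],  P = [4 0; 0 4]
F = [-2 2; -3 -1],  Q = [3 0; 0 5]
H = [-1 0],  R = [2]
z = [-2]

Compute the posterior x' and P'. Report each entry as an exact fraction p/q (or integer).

x̄ = F·x = [-2, -11]
P̄ = F·P·Fᵀ + Q = [35 16; 16 45]
y = z − H·x̄ = [-4]
S = H·P̄·Hᵀ + R = [37]
K = P̄·Hᵀ·S⁻¹ = [-35/37; -16/37]
x' = x̄ + K·y = [66/37, -343/37]
P' = (I − K·H)·P̄ = [70/37 32/37; 32/37 1409/37]

x' = [66/37, -343/37]
P' = [70/37 32/37; 32/37 1409/37]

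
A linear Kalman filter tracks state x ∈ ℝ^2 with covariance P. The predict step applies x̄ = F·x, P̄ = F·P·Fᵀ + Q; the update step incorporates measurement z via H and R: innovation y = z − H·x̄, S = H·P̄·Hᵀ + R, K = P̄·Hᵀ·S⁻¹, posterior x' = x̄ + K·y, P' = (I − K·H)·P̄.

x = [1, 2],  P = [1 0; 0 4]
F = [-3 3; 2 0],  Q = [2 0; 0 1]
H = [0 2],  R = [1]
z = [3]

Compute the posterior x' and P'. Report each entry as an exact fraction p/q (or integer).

x̄ = F·x = [3, 2]
P̄ = F·P·Fᵀ + Q = [47 -6; -6 5]
y = z − H·x̄ = [-1]
S = H·P̄·Hᵀ + R = [21]
K = P̄·Hᵀ·S⁻¹ = [-4/7; 10/21]
x' = x̄ + K·y = [25/7, 32/21]
P' = (I − K·H)·P̄ = [281/7 -2/7; -2/7 5/21]

x' = [25/7, 32/21]
P' = [281/7 -2/7; -2/7 5/21]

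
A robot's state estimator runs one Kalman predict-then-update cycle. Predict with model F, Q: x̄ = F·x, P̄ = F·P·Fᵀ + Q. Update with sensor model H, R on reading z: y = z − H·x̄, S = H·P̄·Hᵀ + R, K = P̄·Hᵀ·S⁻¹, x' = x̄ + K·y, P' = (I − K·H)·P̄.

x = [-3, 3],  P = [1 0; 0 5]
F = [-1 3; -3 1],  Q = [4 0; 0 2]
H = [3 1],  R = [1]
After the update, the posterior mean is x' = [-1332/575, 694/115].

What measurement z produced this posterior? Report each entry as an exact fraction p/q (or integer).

x̄ = F·x = [12, 12]
P̄ = F·P·Fᵀ + Q = [50 18; 18 16]
S = H·P̄·Hᵀ + R = [575]
K = P̄·Hᵀ·S⁻¹ = [168/575; 14/115]
x' − x̄ = [-8232/575, -686/115] = K·y
y = (KᵀK)⁻¹·Kᵀ·(x' − x̄) = [-49]
z = y + H·x̄ = [-49] + [48] = [-1]

z = [-1]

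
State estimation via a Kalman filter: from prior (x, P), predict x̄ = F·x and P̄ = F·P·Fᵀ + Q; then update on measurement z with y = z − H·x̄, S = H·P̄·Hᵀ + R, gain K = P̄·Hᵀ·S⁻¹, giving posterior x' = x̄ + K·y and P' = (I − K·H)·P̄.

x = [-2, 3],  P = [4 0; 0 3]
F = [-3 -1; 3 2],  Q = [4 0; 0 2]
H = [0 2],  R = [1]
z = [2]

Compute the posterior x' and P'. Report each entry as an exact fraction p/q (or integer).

x' = [145/67, 200/201]
P' = [529/67 -14/67; -14/67 50/201]

x̄ = F·x = [3, 0]
P̄ = F·P·Fᵀ + Q = [43 -42; -42 50]
y = z − H·x̄ = [2]
S = H·P̄·Hᵀ + R = [201]
K = P̄·Hᵀ·S⁻¹ = [-28/67; 100/201]
x' = x̄ + K·y = [145/67, 200/201]
P' = (I − K·H)·P̄ = [529/67 -14/67; -14/67 50/201]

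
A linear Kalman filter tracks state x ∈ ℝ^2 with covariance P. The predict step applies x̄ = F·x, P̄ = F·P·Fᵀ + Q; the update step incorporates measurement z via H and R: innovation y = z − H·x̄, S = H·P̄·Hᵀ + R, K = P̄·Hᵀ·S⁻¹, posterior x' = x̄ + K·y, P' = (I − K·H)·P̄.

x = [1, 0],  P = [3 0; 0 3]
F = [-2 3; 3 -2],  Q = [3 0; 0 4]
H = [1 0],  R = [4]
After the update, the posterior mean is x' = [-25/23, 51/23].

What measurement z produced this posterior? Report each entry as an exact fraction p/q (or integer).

x̄ = F·x = [-2, 3]
P̄ = F·P·Fᵀ + Q = [42 -36; -36 43]
S = H·P̄·Hᵀ + R = [46]
K = P̄·Hᵀ·S⁻¹ = [21/23; -18/23]
x' − x̄ = [21/23, -18/23] = K·y
y = (KᵀK)⁻¹·Kᵀ·(x' − x̄) = [1]
z = y + H·x̄ = [1] + [-2] = [-1]

z = [-1]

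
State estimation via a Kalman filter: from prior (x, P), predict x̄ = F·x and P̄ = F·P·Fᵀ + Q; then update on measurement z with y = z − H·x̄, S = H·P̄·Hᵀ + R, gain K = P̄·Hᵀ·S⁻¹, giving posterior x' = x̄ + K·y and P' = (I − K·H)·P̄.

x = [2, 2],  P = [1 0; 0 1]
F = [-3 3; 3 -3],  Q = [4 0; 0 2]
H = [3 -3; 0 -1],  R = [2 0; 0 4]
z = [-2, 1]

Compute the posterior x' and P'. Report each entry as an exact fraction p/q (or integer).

x' = [-222/325, -43/975]
P' = [382/325 336/325; 336/325 1084/975]

x̄ = F·x = [0, 0]
P̄ = F·P·Fᵀ + Q = [22 -18; -18 20]
y = z − H·x̄ = [-2, 1]
S = H·P̄·Hᵀ + R = [704 114; 114 24]
K = P̄·Hᵀ·S⁻¹ = [69/325 -84/325; -38/325 -271/975]
x' = x̄ + K·y = [-222/325, -43/975]
P' = (I − K·H)·P̄ = [382/325 336/325; 336/325 1084/975]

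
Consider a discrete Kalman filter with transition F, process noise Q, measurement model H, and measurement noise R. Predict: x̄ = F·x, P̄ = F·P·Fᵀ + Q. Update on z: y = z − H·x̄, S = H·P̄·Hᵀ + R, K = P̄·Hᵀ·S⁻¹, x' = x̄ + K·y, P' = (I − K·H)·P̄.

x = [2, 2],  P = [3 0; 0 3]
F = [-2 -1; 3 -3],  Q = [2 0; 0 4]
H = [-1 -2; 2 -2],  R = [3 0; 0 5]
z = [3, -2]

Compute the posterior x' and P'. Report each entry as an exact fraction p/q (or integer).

x' = [-21977/11592, -8045/11592]
P' = [29215/34776 1675/34776; 1675/34776 16255/34776]

x̄ = F·x = [-6, 0]
P̄ = F·P·Fᵀ + Q = [17 -9; -9 58]
y = z − H·x̄ = [-3, 10]
S = H·P̄·Hᵀ + R = [216 216; 216 377]
K = P̄·Hᵀ·S⁻¹ = [-10855/34776 51/161; -11395/34776 -27/161]
x' = x̄ + K·y = [-21977/11592, -8045/11592]
P' = (I − K·H)·P̄ = [29215/34776 1675/34776; 1675/34776 16255/34776]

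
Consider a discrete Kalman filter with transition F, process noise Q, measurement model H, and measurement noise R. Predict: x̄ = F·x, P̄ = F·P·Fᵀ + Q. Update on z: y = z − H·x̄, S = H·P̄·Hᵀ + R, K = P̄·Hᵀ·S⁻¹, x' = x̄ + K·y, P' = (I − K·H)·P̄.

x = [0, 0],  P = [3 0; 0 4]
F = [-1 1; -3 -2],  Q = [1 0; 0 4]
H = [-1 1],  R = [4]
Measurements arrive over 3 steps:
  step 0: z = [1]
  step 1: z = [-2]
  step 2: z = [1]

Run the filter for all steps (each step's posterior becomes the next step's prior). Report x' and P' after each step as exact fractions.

step 0: x̄ = F·x = [0, 0]
step 0: P̄ = F·P·Fᵀ + Q = [8 1; 1 47]
step 0: y = z − H·x̄ = [1]
step 0: S = H·P̄·Hᵀ + R = [57]
step 0: K = P̄·Hᵀ·S⁻¹ = [-7/57; 46/57]
step 0: x' = x̄ + K·y = [-7/57, 46/57]
step 0: P' = (I − K·H)·P̄ = [407/57 379/57; 379/57 563/57]
step 1: x̄ = F·x = [53/57, -71/57]
step 1: P̄ = F·P·Fᵀ + Q = [269/57 -284/57; -284/57 10691/57]
step 1: y = z − H·x̄ = [10/57]
step 1: S = H·P̄·Hᵀ + R = [11756/57]
step 1: K = P̄·Hᵀ·S⁻¹ = [-553/11756; 10975/11756]
step 1: x' = x̄ + K·y = [5417/5878, -6359/5878]
step 1: P' = (I − K·H)·P̄ = [50115/11756 47903/11756; 47903/11756 91803/11756]
step 2: x̄ = F·x = [-5888/2939, -3533/5878]
step 2: P̄ = F·P·Fᵀ + Q = [14467/2939 -20291/2939; -20291/2939 1440107/11756]
step 2: y = z − H·x̄ = [-2365/5878]
step 2: S = H·P̄·Hᵀ + R = [1707327/11756]
step 2: K = P̄·Hᵀ·S⁻¹ = [-15448/189703; 1521271/1707327]
step 2: x' = x̄ + K·y = [-373836/189703, -1638277/1707327]
step 2: P' = (I − K·H)·P̄ = [751103/189703 689311/189703; 689311/189703 12288883/1707327]

step 0: x' = [-7/57, 46/57], P' = [407/57 379/57; 379/57 563/57]
step 1: x' = [5417/5878, -6359/5878], P' = [50115/11756 47903/11756; 47903/11756 91803/11756]
step 2: x' = [-373836/189703, -1638277/1707327], P' = [751103/189703 689311/189703; 689311/189703 12288883/1707327]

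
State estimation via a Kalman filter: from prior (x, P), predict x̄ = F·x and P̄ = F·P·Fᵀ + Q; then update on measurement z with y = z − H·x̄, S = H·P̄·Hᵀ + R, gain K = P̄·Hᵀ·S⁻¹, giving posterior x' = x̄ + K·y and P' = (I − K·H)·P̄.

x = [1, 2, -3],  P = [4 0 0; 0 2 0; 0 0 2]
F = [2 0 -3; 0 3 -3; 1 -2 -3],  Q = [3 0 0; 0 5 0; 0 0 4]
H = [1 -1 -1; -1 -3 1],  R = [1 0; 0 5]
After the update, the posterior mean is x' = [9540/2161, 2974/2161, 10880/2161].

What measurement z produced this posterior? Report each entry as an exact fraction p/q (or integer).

x̄ = F·x = [11, 15, 6]
P̄ = F·P·Fᵀ + Q = [37 18 26; 18 41 6; 26 6 34]
S = H·P̄·Hᵀ + R = [37 80; 80 465]
K = P̄·Hᵀ·S⁻¹ = [389/2161 -369/2161; -537/2161 -535/2161; -1142/2161 150/2161]
x' − x̄ = [-14231/2161, -29441/2161, -2086/2161] = K·y
y = (KᵀK)⁻¹·Kᵀ·(x' − x̄) = [8, 47]
z = y + H·x̄ = [8, 47] + [-10, -50] = [-2, -3]

z = [-2, -3]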